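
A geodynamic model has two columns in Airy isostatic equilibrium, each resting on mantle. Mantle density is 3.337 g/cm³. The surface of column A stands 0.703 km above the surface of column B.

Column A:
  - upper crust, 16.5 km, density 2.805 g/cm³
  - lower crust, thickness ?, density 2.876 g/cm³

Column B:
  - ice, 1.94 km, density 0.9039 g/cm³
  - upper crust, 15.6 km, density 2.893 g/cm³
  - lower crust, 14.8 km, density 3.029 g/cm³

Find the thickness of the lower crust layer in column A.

21.2 km

Take the compensation level at the base of the deeper column (depth z_c below the surface of column A) and equate Σ ρ_i t_i down to z_c; mantle fills any gap and the z_c terms cancel.
Column A: 16.5×2.805 + x×2.876 + (z_c − 16.5 − x)×3.337
Column B: 0.703×0 + 1.94×0.9039 + 15.6×2.893 + 14.8×3.029 + (z_c − 0.703 − 32.34)×3.337
The z_c×3.337 term appears on both sides and cancels. Collect the known terms of each column as K = Σ(ρt)_known − 3.337 × (depth of known layers): K_A = 46.2825 − 3.337×16.5 = −8.778; K_B = 91.713566 − 3.337×(0.703 + 32.34) = −18.550925.
Balance: K_A − x×(3.337 − 2.876) = K_B, so x = (K_A − K_B)/(3.337 − 2.876) = 9.77292/0.461 = 21.2 km.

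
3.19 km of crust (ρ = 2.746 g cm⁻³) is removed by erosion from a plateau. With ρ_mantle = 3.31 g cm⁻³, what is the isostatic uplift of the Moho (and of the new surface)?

Unloading: uplift u = e ρ_c/ρ_m = 3.19 km × 2.746/3.31 = 2.65 km.

2.65 km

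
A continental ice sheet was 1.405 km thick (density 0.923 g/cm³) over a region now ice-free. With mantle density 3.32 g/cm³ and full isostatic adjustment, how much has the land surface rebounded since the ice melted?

0.391 km

Removing the load lets mantle flow back in; uplift u satisfies ρ_ice t = ρ_m u.
u = t ρ_ice/ρ_m = 1.405 km × 0.923/3.32 = 0.391 km.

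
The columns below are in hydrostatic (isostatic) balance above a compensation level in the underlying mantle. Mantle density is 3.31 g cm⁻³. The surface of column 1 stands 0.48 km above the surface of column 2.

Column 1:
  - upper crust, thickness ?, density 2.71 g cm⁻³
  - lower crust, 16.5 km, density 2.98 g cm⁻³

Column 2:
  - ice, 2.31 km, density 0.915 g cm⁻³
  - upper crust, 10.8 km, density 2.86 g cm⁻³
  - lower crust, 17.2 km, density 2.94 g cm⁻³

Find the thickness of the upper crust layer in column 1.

Take the compensation level at the base of the deeper column (depth z_c below the surface of column 1) and equate Σ ρ_i t_i down to z_c; mantle fills any gap and the z_c terms cancel.
Column 1: x×2.71 + 16.5×2.98 + (z_c − 16.5 − x)×3.31
Column 2: 0.48×0 + 2.31×0.915 + 10.8×2.86 + 17.2×2.94 + (z_c − 0.48 − 30.31)×3.31
The z_c×3.31 term appears on both sides and cancels. Collect the known terms of each column as K = Σ(ρt)_known − 3.31 × (depth of known layers): K_1 = 49.17 − 3.31×16.5 = −5.445; K_2 = 83.56965 − 3.31×(0.48 + 30.31) = −18.34525.
Balance: K_1 − x×(3.31 − 2.71) = K_2, so x = (K_1 − K_2)/(3.31 − 2.71) = 12.9002/0.6 = 21.5 km.

21.5 km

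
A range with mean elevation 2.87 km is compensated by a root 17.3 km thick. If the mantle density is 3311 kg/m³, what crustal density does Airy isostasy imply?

ρ_c h = (ρ_m − ρ_c) r → ρ_c (h + r) = ρ_m r → ρ_c = ρ_m r / (h + r).
ρ_c = 3311 × 17.3 km / (2.87 km + 17.3 km) = 2840 kg/m³.

2840 kg/m³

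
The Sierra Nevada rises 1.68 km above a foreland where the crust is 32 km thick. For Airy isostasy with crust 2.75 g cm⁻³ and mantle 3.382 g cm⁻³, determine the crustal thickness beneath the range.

41 km

Root depth r = h ρ_c / (ρ_m − ρ_c) = 1.68 km × 2.75 / 0.632 = 7.31 km.
Total thickness = T + h + r = 32 km + 1.68 km + 7.31 km = 41 km.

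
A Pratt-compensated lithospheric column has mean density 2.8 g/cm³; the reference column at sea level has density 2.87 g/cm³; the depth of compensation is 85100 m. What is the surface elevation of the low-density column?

ρ_ref D = ρ (D + h) → h = D (ρ_ref − ρ)/ρ.
h = 85100 m × (2.87 − 2.8)/2.8 = 2130 m.

2130 m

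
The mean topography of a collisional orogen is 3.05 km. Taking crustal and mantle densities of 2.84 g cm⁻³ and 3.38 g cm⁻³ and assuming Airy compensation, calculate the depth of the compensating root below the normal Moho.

For local isostatic compensation: the weight of the topography is balanced by the buoyancy of the root, ρ_c h = (ρ_m − ρ_c) r.
r = h · ρ_c / (ρ_m − ρ_c) = 3.05 km × 2.84 / (3.38 − 2.84) = 16 km.

16 km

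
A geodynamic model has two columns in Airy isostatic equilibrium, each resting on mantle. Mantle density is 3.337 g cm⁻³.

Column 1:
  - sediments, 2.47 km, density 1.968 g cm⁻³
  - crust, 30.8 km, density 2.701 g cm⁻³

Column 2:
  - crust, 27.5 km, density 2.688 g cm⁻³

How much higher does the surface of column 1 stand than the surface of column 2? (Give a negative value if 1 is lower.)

1.54 km

For any compensation level in the mantle, the mantle terms cancel and isostasy reduces to e = (Σt_1 − Σt_2) − (Σ(ρt)_1 − Σ(ρt)_2) / ρ_m.
Σt_1 = 33.27 km; Σt_2 = 27.5 km; Σ(ρt)_1 = 88.05176; Σ(ρt)_2 = 73.92 (in km·g cm⁻³).
e = (33.27 − 27.5) − (88.05176 − 73.92) / 3.337 = 1.54 km.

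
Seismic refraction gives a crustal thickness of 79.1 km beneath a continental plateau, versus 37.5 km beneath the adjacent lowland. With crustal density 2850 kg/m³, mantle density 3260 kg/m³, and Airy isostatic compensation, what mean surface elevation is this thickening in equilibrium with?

Excess crust Δ = 79.1 km − 37.5 km = 41.6 km, split between elevation h and root r with h + r = Δ.
Airy balance ρ_c h = (ρ_m − ρ_c) r gives r = h ρ_c/(ρ_m − ρ_c), so h (1 + ρ_c/(ρ_m − ρ_c)) = Δ, i.e. h = Δ (ρ_m − ρ_c)/ρ_m.
h = 41.6 km × 410/3260 = 5.23 km.

5.23 km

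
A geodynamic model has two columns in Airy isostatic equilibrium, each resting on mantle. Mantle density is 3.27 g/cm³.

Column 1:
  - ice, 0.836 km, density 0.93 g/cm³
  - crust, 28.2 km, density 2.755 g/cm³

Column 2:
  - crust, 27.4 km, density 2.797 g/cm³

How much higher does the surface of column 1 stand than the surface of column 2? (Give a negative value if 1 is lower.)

For any compensation level in the mantle, the mantle terms cancel and isostasy reduces to e = (Σt_1 − Σt_2) − (Σ(ρt)_1 − Σ(ρt)_2) / ρ_m.
Σt_1 = 29.036 km; Σt_2 = 27.4 km; Σ(ρt)_1 = 78.46848; Σ(ρt)_2 = 76.6378 (in km·g/cm³).
e = (29.036 − 27.4) − (78.46848 − 76.6378) / 3.27 = 1.08 km.

1.08 km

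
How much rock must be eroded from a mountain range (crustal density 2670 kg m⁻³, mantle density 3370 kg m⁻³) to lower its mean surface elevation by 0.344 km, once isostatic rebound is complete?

1.66 km

Net drop Δ = e − u = e − e ρ_c/ρ_m = e (ρ_m − ρ_c)/ρ_m.
e = Δ ρ_m/(ρ_m − ρ_c) = 0.344 km × 3370/700 = 1.66 km.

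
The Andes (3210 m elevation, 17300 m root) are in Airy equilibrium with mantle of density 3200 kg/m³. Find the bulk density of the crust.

ρ_c h = (ρ_m − ρ_c) r → ρ_c (h + r) = ρ_m r → ρ_c = ρ_m r / (h + r).
ρ_c = 3200 × 17300 m / (3210 m + 17300 m) = 2700 kg/m³.

2700 kg/m³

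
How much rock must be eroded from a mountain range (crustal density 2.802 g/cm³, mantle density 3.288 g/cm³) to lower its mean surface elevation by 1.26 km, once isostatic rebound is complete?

8.52 km

Net drop Δ = e − u = e − e ρ_c/ρ_m = e (ρ_m − ρ_c)/ρ_m.
e = Δ ρ_m/(ρ_m − ρ_c) = 1.26 km × 3.288/0.486 = 8.52 km.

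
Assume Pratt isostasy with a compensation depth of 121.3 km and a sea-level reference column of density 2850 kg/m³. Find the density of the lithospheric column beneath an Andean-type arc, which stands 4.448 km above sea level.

Pratt balance: ρ_ref D = ρ (D + h).
ρ = ρ_ref D/(D + h) = 2850 × 121.3 km/(121.3 km + 4.448 km) = 2750 kg/m³.

2750 kg/m³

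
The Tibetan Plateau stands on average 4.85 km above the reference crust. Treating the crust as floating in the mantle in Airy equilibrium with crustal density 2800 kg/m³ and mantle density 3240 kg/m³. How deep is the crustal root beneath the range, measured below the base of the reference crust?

For local isostatic compensation: the weight of the topography is balanced by the buoyancy of the root, ρ_c h = (ρ_m − ρ_c) r.
r = h · ρ_c / (ρ_m − ρ_c) = 4.85 km × 2800 / (3240 − 2800) = 30.9 km.

30.9 km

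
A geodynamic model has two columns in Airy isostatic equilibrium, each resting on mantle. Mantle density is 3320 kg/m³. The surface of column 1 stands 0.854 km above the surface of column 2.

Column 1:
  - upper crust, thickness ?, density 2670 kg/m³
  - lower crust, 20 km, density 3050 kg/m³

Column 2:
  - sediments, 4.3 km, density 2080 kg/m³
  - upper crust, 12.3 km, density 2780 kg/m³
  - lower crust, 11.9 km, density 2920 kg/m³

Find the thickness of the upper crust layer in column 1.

Take the compensation level at the base of the deeper column (depth z_c below the surface of column 1) and equate Σ ρ_i t_i down to z_c; mantle fills any gap and the z_c terms cancel.
Column 1: x×2670 + 20×3050 + (z_c − 20 − x)×3320
Column 2: 0.854×0 + 4.3×2080 + 12.3×2780 + 11.9×2920 + (z_c − 0.854 − 28.5)×3320
The z_c×3320 term appears on both sides and cancels. Collect the known terms of each column as K = Σ(ρt)_known − 3320 × (depth of known layers): K_1 = 61000 − 3320×20 = −5400; K_2 = 77886 − 3320×(0.854 + 28.5) = −19569.28.
Balance: K_1 − x×(3320 − 2670) = K_2, so x = (K_1 − K_2)/(3320 − 2670) = 14169.3/650 = 21.8 km.

21.8 km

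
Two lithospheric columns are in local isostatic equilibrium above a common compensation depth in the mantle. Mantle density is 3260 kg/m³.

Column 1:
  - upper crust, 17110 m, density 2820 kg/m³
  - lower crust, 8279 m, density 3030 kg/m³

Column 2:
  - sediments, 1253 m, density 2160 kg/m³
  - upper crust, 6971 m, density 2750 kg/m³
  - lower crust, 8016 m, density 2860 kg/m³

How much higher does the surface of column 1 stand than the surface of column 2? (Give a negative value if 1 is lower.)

397 m

For any compensation level in the mantle, the mantle terms cancel and isostasy reduces to e = (Σt_1 − Σt_2) − (Σ(ρt)_1 − Σ(ρt)_2) / ρ_m.
Σt_1 = 25389 m; Σt_2 = 16240 m; Σ(ρt)_1 = 73335570; Σ(ρt)_2 = 44802490 (in m·kg/m³).
e = (25389 − 16240) − (73335570 − 44802490) / 3260 = 397 m.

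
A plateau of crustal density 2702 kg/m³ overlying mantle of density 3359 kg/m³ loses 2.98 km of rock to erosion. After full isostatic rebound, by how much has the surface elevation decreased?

Rebound u = e ρ_c/ρ_m = 2.98 km × 2702/3359 = 2.397 km.
Net surface drop = e − u = 2.98 km − 2.397 km = e (ρ_m − ρ_c)/ρ_m = 0.583 km.

0.583 km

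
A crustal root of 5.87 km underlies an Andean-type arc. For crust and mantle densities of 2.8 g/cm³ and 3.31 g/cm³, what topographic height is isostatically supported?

1.07 km

Isostatic balance requires: ρ_c h = (ρ_m − ρ_c) r.
h = r (ρ_m − ρ_c) / ρ_c = 5.87 km × (3.31 − 2.8) / 2.8 = 1.07 km.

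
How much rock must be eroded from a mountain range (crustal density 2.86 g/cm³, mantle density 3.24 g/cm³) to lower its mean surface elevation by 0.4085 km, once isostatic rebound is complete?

Net drop Δ = e − u = e − e ρ_c/ρ_m = e (ρ_m − ρ_c)/ρ_m.
e = Δ ρ_m/(ρ_m − ρ_c) = 0.4085 km × 3.24/0.38 = 3.48 km.

3.48 km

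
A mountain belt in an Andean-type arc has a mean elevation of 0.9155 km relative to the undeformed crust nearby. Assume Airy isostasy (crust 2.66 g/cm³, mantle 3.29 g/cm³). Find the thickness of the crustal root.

3.87 km

Equating mass per unit area of the two columns: the weight of the topography is balanced by the buoyancy of the root, ρ_c h = (ρ_m − ρ_c) r.
r = h · ρ_c / (ρ_m − ρ_c) = 0.9155 km × 2.66 / (3.29 − 2.66) = 3.87 km.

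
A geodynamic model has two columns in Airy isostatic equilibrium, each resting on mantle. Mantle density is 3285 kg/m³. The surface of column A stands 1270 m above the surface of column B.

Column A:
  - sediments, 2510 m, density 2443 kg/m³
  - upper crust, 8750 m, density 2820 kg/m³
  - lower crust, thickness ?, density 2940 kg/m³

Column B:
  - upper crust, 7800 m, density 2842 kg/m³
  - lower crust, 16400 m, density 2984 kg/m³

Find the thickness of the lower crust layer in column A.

Take the compensation level at the base of the deeper column (depth z_c below the surface of column A) and equate Σ ρ_i t_i down to z_c; mantle fills any gap and the z_c terms cancel.
Column A: 2510×2443 + 8750×2820 + x×2940 + (z_c − 11260 − x)×3285
Column B: 1270×0 + 7800×2842 + 16400×2984 + (z_c − 1270 − 24200)×3285
The z_c×3285 term appears on both sides and cancels. Collect the known terms of each column as K = Σ(ρt)_known − 3285 × (depth of known layers): K_A = 30806930 − 3285×11260 = −6182170; K_B = 71105200 − 3285×(1270 + 24200) = −12563750.
Balance: K_A − x×(3285 − 2940) = K_B, so x = (K_A − K_B)/(3285 − 2940) = 6381580/345 = 18500 m.

18500 m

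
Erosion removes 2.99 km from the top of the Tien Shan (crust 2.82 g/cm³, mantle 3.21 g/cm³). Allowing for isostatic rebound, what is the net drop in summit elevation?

0.363 km

Rebound u = e ρ_c/ρ_m = 2.99 km × 2.82/3.21 = 2.627 km.
Net surface drop = e − u = 2.99 km − 2.627 km = e (ρ_m − ρ_c)/ρ_m = 0.363 km.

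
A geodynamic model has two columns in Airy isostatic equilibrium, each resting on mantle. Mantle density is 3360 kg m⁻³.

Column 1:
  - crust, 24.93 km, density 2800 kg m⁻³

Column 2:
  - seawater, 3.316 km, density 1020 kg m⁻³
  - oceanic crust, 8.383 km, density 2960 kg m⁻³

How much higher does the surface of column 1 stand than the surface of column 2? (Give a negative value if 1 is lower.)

0.848 km

For any compensation level in the mantle, the mantle terms cancel and isostasy reduces to e = (Σt_1 − Σt_2) − (Σ(ρt)_1 − Σ(ρt)_2) / ρ_m.
Σt_1 = 24.93 km; Σt_2 = 11.699 km; Σ(ρt)_1 = 69804; Σ(ρt)_2 = 28196 (in km·kg m⁻³).
e = (24.93 − 11.699) − (69804 − 28196) / 3360 = 0.848 km.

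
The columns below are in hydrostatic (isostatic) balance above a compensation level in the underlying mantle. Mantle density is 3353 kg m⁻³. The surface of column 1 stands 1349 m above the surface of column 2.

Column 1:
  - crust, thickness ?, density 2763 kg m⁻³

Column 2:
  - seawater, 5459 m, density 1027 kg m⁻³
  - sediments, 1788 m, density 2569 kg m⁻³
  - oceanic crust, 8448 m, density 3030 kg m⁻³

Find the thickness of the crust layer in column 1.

36200 m

Take the compensation level at the base of the deeper column (depth z_c below the surface of column 1) and equate Σ ρ_i t_i down to z_c; mantle fills any gap and the z_c terms cancel.
Column 1: x×2763 + (z_c − 0 − x)×3353
Column 2: 1349×0 + 5459×1027 + 1788×2569 + 8448×3030 + (z_c − 1349 − 15695)×3353
The z_c×3353 term appears on both sides and cancels. Collect the known terms of each column as K = Σ(ρt)_known − 3353 × (depth of known layers): K_1 = 0 − 3353×0 = 0; K_2 = 35797205 − 3353×(1349 + 15695) = −21351327.
Balance: K_1 − x×(3353 − 2763) = K_2, so x = (K_1 − K_2)/(3353 − 2763) = 21351300/590 = 36200 m.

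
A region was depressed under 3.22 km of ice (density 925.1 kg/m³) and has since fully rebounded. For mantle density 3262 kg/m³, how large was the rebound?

Removing the load lets mantle flow back in; uplift u satisfies ρ_ice t = ρ_m u.
u = t ρ_ice/ρ_m = 3.22 km × 925.1/3262 = 0.913 km.

0.913 km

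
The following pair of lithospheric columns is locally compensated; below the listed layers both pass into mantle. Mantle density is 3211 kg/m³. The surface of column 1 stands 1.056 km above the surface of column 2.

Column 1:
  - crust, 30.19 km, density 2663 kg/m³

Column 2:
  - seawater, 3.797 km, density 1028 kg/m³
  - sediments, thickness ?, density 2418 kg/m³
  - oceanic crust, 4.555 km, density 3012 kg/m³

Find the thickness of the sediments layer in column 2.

4.99 km

Take the compensation level at the base of the deeper column (depth z_c below the surface of column 1) and equate Σ ρ_i t_i down to z_c; mantle fills any gap and the z_c terms cancel.
Column 1: 30.19×2663 + (z_c − 30.19)×3211
Column 2: 1.056×0 + 3.797×1028 + x×2418 + 4.555×3012 + (z_c − 1.056 − 8.352 − x)×3211
The z_c×3211 term appears on both sides and cancels. Collect the known terms of each column as K = Σ(ρt)_known − 3211 × (depth of known layers): K_1 = 80395.97 − 3211×30.19 = −16544.12; K_2 = 17622.976 − 3211×(1.056 + 8.352) = −12586.112.
Balance: K_1 = K_2 − x×(3211 − 2418), so x = (K_2 − K_1)/(3211 − 2418) = 3958.01/793 = 4.99 km.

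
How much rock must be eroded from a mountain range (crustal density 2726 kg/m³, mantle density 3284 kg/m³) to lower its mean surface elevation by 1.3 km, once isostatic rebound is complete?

Net drop Δ = e − u = e − e ρ_c/ρ_m = e (ρ_m − ρ_c)/ρ_m.
e = Δ ρ_m/(ρ_m − ρ_c) = 1.3 km × 3284/558 = 7.65 km.

7.65 km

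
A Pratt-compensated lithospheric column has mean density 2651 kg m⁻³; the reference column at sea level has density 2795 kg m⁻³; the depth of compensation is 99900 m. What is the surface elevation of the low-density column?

5430 m

ρ_ref D = ρ (D + h) → h = D (ρ_ref − ρ)/ρ.
h = 99900 m × (2795 − 2651)/2651 = 5430 m.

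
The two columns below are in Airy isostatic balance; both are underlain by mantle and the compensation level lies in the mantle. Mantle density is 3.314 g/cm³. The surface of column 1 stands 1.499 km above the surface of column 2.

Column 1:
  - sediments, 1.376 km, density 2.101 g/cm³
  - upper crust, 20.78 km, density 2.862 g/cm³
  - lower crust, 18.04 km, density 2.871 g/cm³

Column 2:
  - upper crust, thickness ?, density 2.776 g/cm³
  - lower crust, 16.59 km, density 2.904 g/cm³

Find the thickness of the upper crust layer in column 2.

13.5 km

Take the compensation level at the base of the deeper column (depth z_c below the surface of column 1) and equate Σ ρ_i t_i down to z_c; mantle fills any gap and the z_c terms cancel.
Column 1: 1.376×2.101 + 20.78×2.862 + 18.04×2.871 + (z_c − 40.196)×3.314
Column 2: 1.499×0 + x×2.776 + 16.59×2.904 + (z_c − 1.499 − 16.59 − x)×3.314
The z_c×3.314 term appears on both sides and cancels. Collect the known terms of each column as K = Σ(ρt)_known − 3.314 × (depth of known layers): K_1 = 114.156176 − 3.314×40.196 = −19.053368; K_2 = 48.17736 − 3.314×(1.499 + 16.59) = −11.769586.
Balance: K_1 = K_2 − x×(3.314 − 2.776), so x = (K_2 − K_1)/(3.314 − 2.776) = 7.28378/0.538 = 13.5 km.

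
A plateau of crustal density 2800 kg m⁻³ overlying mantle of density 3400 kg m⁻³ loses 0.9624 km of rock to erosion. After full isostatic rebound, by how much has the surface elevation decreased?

Rebound u = e ρ_c/ρ_m = 0.9624 km × 2800/3400 = 0.7926 km.
Net surface drop = e − u = 0.9624 km − 0.7926 km = e (ρ_m − ρ_c)/ρ_m = 0.17 km.

0.17 km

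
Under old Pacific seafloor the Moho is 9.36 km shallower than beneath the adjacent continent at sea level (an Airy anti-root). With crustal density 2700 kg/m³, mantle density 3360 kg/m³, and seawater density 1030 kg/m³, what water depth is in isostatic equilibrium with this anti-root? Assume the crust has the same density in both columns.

3.7 km

Replacing a thickness d of crust by seawater at the top must be balanced by replacing crust with mantle at the base: d (ρ_c − ρ_w) = a (ρ_m − ρ_c).
d = a (ρ_m − ρ_c)/(ρ_c − ρ_w) = 9.36 km × 660/1670 = 3.7 km.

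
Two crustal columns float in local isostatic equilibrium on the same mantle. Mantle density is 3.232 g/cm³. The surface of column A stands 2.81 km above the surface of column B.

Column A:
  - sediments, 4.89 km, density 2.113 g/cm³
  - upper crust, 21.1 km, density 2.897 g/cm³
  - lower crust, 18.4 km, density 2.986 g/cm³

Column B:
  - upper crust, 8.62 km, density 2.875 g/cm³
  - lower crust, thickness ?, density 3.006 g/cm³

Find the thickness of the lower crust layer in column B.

21.7 km

Take the compensation level at the base of the deeper column (depth z_c below the surface of column A) and equate Σ ρ_i t_i down to z_c; mantle fills any gap and the z_c terms cancel.
Column A: 4.89×2.113 + 21.1×2.897 + 18.4×2.986 + (z_c − 44.39)×3.232
Column B: 2.81×0 + 8.62×2.875 + x×3.006 + (z_c − 2.81 − 8.62 − x)×3.232
The z_c×3.232 term appears on both sides and cancels. Collect the known terms of each column as K = Σ(ρt)_known − 3.232 × (depth of known layers): K_A = 126.40167 − 3.232×44.39 = −17.06681; K_B = 24.7825 − 3.232×(2.81 + 8.62) = −12.15926.
Balance: K_A = K_B − x×(3.232 − 3.006), so x = (K_B − K_A)/(3.232 − 3.006) = 4.90755/0.226 = 21.7 km.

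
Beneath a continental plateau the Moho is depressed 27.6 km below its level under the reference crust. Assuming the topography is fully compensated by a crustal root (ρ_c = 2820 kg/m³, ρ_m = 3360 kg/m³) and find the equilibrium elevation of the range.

Balancing pressure at the compensation depth: ρ_c h = (ρ_m − ρ_c) r.
h = r (ρ_m − ρ_c) / ρ_c = 27.6 km × (3360 − 2820) / 2820 = 5.29 km.

5.29 km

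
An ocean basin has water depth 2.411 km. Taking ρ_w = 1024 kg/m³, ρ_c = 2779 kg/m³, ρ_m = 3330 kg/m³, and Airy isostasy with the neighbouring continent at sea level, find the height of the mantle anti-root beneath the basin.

Equating mass per unit area of the two columns: replacing crust with seawater at the top is compensated by replacing crust with mantle at the base: d (ρ_c − ρ_w) = a (ρ_m − ρ_c).
a = d (ρ_c − ρ_w)/(ρ_m − ρ_c) = 2.411 km × 1755/551 = 7.68 km.

7.68 km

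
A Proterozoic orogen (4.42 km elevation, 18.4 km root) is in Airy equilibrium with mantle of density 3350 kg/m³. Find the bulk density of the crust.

2700 kg/m³

ρ_c h = (ρ_m − ρ_c) r → ρ_c (h + r) = ρ_m r → ρ_c = ρ_m r / (h + r).
ρ_c = 3350 × 18.4 km / (4.42 km + 18.4 km) = 2700 kg/m³.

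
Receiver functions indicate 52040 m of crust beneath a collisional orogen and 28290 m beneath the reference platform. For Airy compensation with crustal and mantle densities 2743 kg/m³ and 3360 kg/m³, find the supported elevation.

Excess crust Δ = 52040 m − 28290 m = 23750 m, split between elevation h and root r with h + r = Δ.
Airy balance ρ_c h = (ρ_m − ρ_c) r gives r = h ρ_c/(ρ_m − ρ_c), so h (1 + ρ_c/(ρ_m − ρ_c)) = Δ, i.e. h = Δ (ρ_m − ρ_c)/ρ_m.
h = 23750 m × 617/3360 = 4360 m.

4360 m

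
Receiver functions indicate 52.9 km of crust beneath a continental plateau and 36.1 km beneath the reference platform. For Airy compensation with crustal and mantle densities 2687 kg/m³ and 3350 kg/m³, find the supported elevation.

3.32 km

Excess crust Δ = 52.9 km − 36.1 km = 16.8 km, split between elevation h and root r with h + r = Δ.
Airy balance ρ_c h = (ρ_m − ρ_c) r gives r = h ρ_c/(ρ_m − ρ_c), so h (1 + ρ_c/(ρ_m − ρ_c)) = Δ, i.e. h = Δ (ρ_m − ρ_c)/ρ_m.
h = 16.8 km × 663/3350 = 3.32 km.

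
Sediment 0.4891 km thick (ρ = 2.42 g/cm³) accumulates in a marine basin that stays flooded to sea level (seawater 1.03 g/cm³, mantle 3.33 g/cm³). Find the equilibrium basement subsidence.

Submarine loading: the sediment displaces seawater, and the subsidence is in turn flooded, so s (ρ_m − ρ_w) = t (ρ_sed − ρ_w).
s = 0.4891 km × (2.42 − 1.03) / (3.33 − 1.03) = 0.296 km.

0.296 km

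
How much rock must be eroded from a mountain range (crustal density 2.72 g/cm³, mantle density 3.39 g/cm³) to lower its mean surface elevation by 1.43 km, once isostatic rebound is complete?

Net drop Δ = e − u = e − e ρ_c/ρ_m = e (ρ_m − ρ_c)/ρ_m.
e = Δ ρ_m/(ρ_m − ρ_c) = 1.43 km × 3.39/0.67 = 7.24 km.

7.24 km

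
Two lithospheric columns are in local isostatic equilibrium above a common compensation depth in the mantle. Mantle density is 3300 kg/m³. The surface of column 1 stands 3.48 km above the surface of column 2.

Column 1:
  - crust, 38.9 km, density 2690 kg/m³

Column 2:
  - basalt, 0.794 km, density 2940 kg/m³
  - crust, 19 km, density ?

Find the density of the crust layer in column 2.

2670 kg/m³

Take the compensation level at the base of the deeper column (depth z_c below the surface of column 1) and equate Σ ρ_i t_i down to z_c; mantle fills any gap and the z_c terms cancel.
Column 1: 38.9×2690 + (z_c − 38.9)×3300
Column 2: 3.48×0 + 0.794×2940 + 19×ρ + (z_c − 3.48 − 19.794)×3300
The z_c×3300 term appears on both sides and cancels. Collect the known terms of each column as K = Σ(ρt)_known − 3300 × (depth of known layers): K_1 = 104641 − 3300×38.9 = −23729; K_2 = 2334.36 − 3300×(3.48 + 19.794) = −74469.84.
Balance: K_1 = K_2 + 19×ρ, so ρ = (K_1 − K_2)/19 = 50740.8/19 = 2670 kg/m³.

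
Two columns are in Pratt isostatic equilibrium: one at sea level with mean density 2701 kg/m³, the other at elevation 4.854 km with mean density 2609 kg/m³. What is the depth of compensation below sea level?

138 km

ρ_ref D = ρ (D + h) → D (ρ_ref − ρ) = ρ h.
D = ρ h/(ρ_ref − ρ) = 2609 × 4.854 km/(2701 − 2609) = 138 km.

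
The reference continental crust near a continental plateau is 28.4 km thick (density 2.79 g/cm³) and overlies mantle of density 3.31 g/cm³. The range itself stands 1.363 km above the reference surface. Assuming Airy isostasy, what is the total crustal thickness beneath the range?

37.1 km

Root depth r = h ρ_c / (ρ_m − ρ_c) = 1.363 km × 2.79 / 0.52 = 7.313 km.
Total thickness = T + h + r = 28.4 km + 1.363 km + 7.313 km = 37.1 km.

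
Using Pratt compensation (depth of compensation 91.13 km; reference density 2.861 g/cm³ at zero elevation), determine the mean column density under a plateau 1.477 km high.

Pratt balance: ρ_ref D = ρ (D + h).
ρ = ρ_ref D/(D + h) = 2.861 × 91.13 km/(91.13 km + 1.477 km) = 2.82 g/cm³.

2.82 g/cm³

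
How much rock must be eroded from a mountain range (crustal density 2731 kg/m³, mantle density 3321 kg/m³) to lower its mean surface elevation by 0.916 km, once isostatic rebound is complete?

5.16 km

Net drop Δ = e − u = e − e ρ_c/ρ_m = e (ρ_m − ρ_c)/ρ_m.
e = Δ ρ_m/(ρ_m − ρ_c) = 0.916 km × 3321/590 = 5.16 km.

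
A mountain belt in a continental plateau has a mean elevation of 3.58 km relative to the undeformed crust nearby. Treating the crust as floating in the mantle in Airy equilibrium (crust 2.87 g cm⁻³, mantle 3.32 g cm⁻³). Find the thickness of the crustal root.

Equating mass per unit area of the two columns: the weight of the topography is balanced by the buoyancy of the root, ρ_c h = (ρ_m − ρ_c) r.
r = h · ρ_c / (ρ_m − ρ_c) = 3.58 km × 2.87 / (3.32 − 2.87) = 22.8 km.

22.8 km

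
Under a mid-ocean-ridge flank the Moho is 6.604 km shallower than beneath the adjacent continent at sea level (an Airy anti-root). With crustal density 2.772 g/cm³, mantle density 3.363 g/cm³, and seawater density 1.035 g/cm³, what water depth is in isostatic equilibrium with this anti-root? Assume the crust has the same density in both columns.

Replacing a thickness d of crust by seawater at the top must be balanced by replacing crust with mantle at the base: d (ρ_c − ρ_w) = a (ρ_m − ρ_c).
d = a (ρ_m − ρ_c)/(ρ_c − ρ_w) = 6.604 km × 0.591/1.737 = 2.25 km.

2.25 km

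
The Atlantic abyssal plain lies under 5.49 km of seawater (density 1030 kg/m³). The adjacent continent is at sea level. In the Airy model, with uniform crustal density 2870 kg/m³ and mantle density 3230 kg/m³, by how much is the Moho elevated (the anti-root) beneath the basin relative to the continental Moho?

28.1 km

By Archimedes' principle applied to the lithosphere: replacing crust with seawater at the top is compensated by replacing crust with mantle at the base: d (ρ_c − ρ_w) = a (ρ_m − ρ_c).
a = d (ρ_c − ρ_w)/(ρ_m − ρ_c) = 5.49 km × 1840/360 = 28.1 km.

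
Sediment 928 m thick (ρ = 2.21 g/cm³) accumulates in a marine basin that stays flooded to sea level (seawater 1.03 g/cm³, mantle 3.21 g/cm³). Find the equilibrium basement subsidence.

Submarine loading: the sediment displaces seawater, and the subsidence is in turn flooded, so s (ρ_m − ρ_w) = t (ρ_sed − ρ_w).
s = 928 m × (2.21 − 1.03) / (3.21 − 1.03) = 502 m.

502 m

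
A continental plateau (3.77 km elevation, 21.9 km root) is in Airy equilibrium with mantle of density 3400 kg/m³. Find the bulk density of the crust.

2900 kg/m³

ρ_c h = (ρ_m − ρ_c) r → ρ_c (h + r) = ρ_m r → ρ_c = ρ_m r / (h + r).
ρ_c = 3400 × 21.9 km / (3.77 km + 21.9 km) = 2900 kg/m³.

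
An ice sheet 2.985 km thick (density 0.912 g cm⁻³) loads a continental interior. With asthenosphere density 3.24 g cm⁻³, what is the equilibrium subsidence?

0.84 km

For local isostatic compensation: the ice load ρ_ice t is balanced by mantle displaced below, ρ_m s.
s = t ρ_ice / ρ_m = 2.985 km × 0.912/3.24 = 0.84 km.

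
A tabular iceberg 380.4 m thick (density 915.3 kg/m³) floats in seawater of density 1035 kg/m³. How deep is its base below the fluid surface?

336 m

Draft d = t ρ_obj/ρ_fluid = 380.4 m × 915.3/1035 = 336 m.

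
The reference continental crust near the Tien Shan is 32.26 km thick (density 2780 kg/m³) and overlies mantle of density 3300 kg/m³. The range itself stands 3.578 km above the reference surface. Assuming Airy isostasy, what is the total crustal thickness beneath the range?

Root depth r = h ρ_c / (ρ_m − ρ_c) = 3.578 km × 2780 / 520 = 19.13 km.
Total thickness = T + h + r = 32.26 km + 3.578 km + 19.13 km = 55 km.

55 km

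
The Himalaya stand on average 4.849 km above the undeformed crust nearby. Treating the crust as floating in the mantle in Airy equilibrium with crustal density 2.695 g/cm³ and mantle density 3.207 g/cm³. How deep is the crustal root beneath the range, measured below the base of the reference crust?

Equating mass per unit area of the two columns: the weight of the topography is balanced by the buoyancy of the root, ρ_c h = (ρ_m − ρ_c) r.
r = h · ρ_c / (ρ_m − ρ_c) = 4.849 km × 2.695 / (3.207 − 2.695) = 25.5 km.

25.5 km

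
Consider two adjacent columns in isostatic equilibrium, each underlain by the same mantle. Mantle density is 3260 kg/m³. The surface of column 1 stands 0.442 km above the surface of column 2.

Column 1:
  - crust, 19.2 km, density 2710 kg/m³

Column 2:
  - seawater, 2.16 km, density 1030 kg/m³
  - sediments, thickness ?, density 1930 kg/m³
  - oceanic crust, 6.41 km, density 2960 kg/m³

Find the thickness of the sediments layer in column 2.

1.79 km

Take the compensation level at the base of the deeper column (depth z_c below the surface of column 1) and equate Σ ρ_i t_i down to z_c; mantle fills any gap and the z_c terms cancel.
Column 1: 19.2×2710 + (z_c − 19.2)×3260
Column 2: 0.442×0 + 2.16×1030 + x×1930 + 6.41×2960 + (z_c − 0.442 − 8.57 − x)×3260
The z_c×3260 term appears on both sides and cancels. Collect the known terms of each column as K = Σ(ρt)_known − 3260 × (depth of known layers): K_1 = 52032 − 3260×19.2 = −10560; K_2 = 21198.4 − 3260×(0.442 + 8.57) = −8180.72.
Balance: K_1 = K_2 − x×(3260 − 1930), so x = (K_2 − K_1)/(3260 − 1930) = 2379.28/1330 = 1.79 km.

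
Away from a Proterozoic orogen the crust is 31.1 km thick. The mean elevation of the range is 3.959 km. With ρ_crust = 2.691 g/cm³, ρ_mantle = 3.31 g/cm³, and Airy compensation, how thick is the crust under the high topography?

52.3 km

Root depth r = h ρ_c / (ρ_m − ρ_c) = 3.959 km × 2.691 / 0.619 = 17.21 km.
Total thickness = T + h + r = 31.1 km + 3.959 km + 17.21 km = 52.3 km.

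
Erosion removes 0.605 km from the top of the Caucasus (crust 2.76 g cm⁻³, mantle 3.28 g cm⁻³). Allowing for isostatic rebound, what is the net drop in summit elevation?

Rebound u = e ρ_c/ρ_m = 0.605 km × 2.76/3.28 = 0.5091 km.
Net surface drop = e − u = 0.605 km − 0.5091 km = e (ρ_m − ρ_c)/ρ_m = 0.0959 km.

0.0959 km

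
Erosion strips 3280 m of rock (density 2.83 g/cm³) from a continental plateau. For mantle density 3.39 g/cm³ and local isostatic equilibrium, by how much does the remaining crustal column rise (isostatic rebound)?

2740 m

Unloading: uplift u = e ρ_c/ρ_m = 3280 m × 2.83/3.39 = 2740 m.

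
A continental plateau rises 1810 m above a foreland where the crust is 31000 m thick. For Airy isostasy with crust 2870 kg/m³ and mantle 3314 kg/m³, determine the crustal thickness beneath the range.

44500 m

Root depth r = h ρ_c / (ρ_m − ρ_c) = 1810 m × 2870 / 444 = 11700 m.
Total thickness = T + h + r = 31000 m + 1810 m + 11700 m = 44500 m.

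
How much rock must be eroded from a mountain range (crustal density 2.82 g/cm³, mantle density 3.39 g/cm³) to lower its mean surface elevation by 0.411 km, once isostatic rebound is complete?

2.44 km

Net drop Δ = e − u = e − e ρ_c/ρ_m = e (ρ_m − ρ_c)/ρ_m.
e = Δ ρ_m/(ρ_m − ρ_c) = 0.411 km × 3.39/0.57 = 2.44 km.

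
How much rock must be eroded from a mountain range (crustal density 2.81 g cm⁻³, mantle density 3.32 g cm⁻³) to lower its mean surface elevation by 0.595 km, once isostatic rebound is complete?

3.87 km

Net drop Δ = e − u = e − e ρ_c/ρ_m = e (ρ_m − ρ_c)/ρ_m.
e = Δ ρ_m/(ρ_m − ρ_c) = 0.595 km × 3.32/0.51 = 3.87 km.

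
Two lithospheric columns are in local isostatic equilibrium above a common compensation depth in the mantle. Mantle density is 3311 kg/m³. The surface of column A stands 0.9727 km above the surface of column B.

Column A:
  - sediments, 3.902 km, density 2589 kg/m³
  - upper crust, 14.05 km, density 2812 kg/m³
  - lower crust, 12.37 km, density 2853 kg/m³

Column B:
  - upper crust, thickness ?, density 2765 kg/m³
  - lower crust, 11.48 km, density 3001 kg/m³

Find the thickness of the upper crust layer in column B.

Take the compensation level at the base of the deeper column (depth z_c below the surface of column A) and equate Σ ρ_i t_i down to z_c; mantle fills any gap and the z_c terms cancel.
Column A: 3.902×2589 + 14.05×2812 + 12.37×2853 + (z_c − 30.322)×3311
Column B: 0.9727×0 + x×2765 + 11.48×3001 + (z_c − 0.9727 − 11.48 − x)×3311
The z_c×3311 term appears on both sides and cancels. Collect the known terms of each column as K = Σ(ρt)_known − 3311 × (depth of known layers): K_A = 84902.488 − 3311×30.322 = −15493.654; K_B = 34451.48 − 3311×(0.9727 + 11.48) = −6779.4097.
Balance: K_A = K_B − x×(3311 − 2765), so x = (K_B − K_A)/(3311 − 2765) = 8714.24/546 = 16 km.

16 km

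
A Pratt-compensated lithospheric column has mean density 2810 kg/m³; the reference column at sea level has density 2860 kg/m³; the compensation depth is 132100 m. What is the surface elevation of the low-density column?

ρ_ref D = ρ (D + h) → h = D (ρ_ref − ρ)/ρ.
h = 132100 m × (2860 − 2810)/2810 = 2350 m.

2350 m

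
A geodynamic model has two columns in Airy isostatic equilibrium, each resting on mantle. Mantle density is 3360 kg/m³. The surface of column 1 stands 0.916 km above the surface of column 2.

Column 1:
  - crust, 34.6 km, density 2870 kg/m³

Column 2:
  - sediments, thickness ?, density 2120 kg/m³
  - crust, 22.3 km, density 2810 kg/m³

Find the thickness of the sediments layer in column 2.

Take the compensation level at the base of the deeper column (depth z_c below the surface of column 1) and equate Σ ρ_i t_i down to z_c; mantle fills any gap and the z_c terms cancel.
Column 1: 34.6×2870 + (z_c − 34.6)×3360
Column 2: 0.916×0 + x×2120 + 22.3×2810 + (z_c − 0.916 − 22.3 − x)×3360
The z_c×3360 term appears on both sides and cancels. Collect the known terms of each column as K = Σ(ρt)_known − 3360 × (depth of known layers): K_1 = 99302 − 3360×34.6 = −16954; K_2 = 62663 − 3360×(0.916 + 22.3) = −15342.76.
Balance: K_1 = K_2 − x×(3360 − 2120), so x = (K_2 − K_1)/(3360 − 2120) = 1611.24/1240 = 1.3 km.

1.3 km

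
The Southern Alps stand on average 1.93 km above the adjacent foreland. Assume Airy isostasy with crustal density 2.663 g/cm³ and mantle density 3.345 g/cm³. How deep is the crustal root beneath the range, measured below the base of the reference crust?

7.54 km

By Archimedes' principle applied to the lithosphere: the weight of the topography is balanced by the buoyancy of the root, ρ_c h = (ρ_m − ρ_c) r.
r = h · ρ_c / (ρ_m − ρ_c) = 1.93 km × 2.663 / (3.345 − 2.663) = 7.54 km.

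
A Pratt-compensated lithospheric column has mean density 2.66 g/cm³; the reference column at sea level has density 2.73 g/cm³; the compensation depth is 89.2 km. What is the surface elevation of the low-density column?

ρ_ref D = ρ (D + h) → h = D (ρ_ref − ρ)/ρ.
h = 89.2 km × (2.73 − 2.66)/2.66 = 2.35 km.

2.35 km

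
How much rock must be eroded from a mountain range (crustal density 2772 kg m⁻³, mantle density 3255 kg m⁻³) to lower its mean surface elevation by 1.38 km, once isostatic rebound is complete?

9.3 km

Net drop Δ = e − u = e − e ρ_c/ρ_m = e (ρ_m − ρ_c)/ρ_m.
e = Δ ρ_m/(ρ_m − ρ_c) = 1.38 km × 3255/483 = 9.3 km.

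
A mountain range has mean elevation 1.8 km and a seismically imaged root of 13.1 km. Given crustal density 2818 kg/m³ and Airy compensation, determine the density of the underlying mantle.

Airy balance: ρ_c h = (ρ_m − ρ_c) r → ρ_m = ρ_c (1 + h/r).
ρ_m = 2818 × (1 + 1.8 km/13.1 km) = 3210 kg/m³.

3210 kg/m³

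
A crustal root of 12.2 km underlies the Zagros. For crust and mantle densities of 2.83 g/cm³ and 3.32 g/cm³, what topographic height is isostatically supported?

Balancing pressure at the compensation depth: ρ_c h = (ρ_m − ρ_c) r.
h = r (ρ_m − ρ_c) / ρ_c = 12.2 km × (3.32 − 2.83) / 2.83 = 2.11 km.

2.11 km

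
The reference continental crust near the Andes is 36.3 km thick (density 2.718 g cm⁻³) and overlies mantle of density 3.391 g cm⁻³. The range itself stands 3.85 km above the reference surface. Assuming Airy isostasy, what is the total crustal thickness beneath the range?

55.7 km

Root depth r = h ρ_c / (ρ_m − ρ_c) = 3.85 km × 2.718 / 0.673 = 15.55 km.
Total thickness = T + h + r = 36.3 km + 3.85 km + 15.55 km = 55.7 km.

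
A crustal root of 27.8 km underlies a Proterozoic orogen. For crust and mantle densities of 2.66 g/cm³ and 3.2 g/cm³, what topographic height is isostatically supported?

Equating mass per unit area of the two columns: ρ_c h = (ρ_m − ρ_c) r.
h = r (ρ_m − ρ_c) / ρ_c = 27.8 km × (3.2 − 2.66) / 2.66 = 5.64 km.

5.64 km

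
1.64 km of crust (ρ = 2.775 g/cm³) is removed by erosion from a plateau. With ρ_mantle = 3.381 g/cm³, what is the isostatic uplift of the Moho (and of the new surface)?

1.35 km

Unloading: uplift u = e ρ_c/ρ_m = 1.64 km × 2.775/3.381 = 1.35 km.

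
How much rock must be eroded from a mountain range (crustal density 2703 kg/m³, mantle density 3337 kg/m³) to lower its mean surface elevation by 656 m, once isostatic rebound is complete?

Net drop Δ = e − u = e − e ρ_c/ρ_m = e (ρ_m − ρ_c)/ρ_m.
e = Δ ρ_m/(ρ_m − ρ_c) = 656 m × 3337/634 = 3450 m.

3450 m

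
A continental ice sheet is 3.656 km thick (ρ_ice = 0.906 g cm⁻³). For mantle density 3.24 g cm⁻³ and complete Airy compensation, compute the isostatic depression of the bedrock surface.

Balancing pressure at the compensation depth: the ice load ρ_ice t is balanced by mantle displaced below, ρ_m s.
s = t ρ_ice / ρ_m = 3.656 km × 0.906/3.24 = 1.02 km.

1.02 km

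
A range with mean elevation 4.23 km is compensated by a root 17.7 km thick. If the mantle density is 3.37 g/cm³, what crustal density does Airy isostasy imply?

ρ_c h = (ρ_m − ρ_c) r → ρ_c (h + r) = ρ_m r → ρ_c = ρ_m r / (h + r).
ρ_c = 3.37 × 17.7 km / (4.23 km + 17.7 km) = 2.72 g/cm³.

2.72 g/cm³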